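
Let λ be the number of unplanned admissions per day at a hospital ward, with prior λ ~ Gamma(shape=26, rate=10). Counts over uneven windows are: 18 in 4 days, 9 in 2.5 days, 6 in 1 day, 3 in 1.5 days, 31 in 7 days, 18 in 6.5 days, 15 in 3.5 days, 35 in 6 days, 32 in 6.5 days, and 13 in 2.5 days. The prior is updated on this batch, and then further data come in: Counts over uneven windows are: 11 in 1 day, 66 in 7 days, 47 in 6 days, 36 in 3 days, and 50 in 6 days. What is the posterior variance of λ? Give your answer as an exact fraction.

104/1369

Total count: 18 + 9 + 6 + 3 + 31 + 18 + 15 + 35 + 32 + 13 = 180.
Total exposure: 4 + 2.5 + 1 + 1.5 + 7 + 6.5 + 3.5 + 6 + 6.5 + 2.5 = 41 days.
After the first batch: Gamma(26 + 180, 10 + 41) = Gamma(206, 51).
Total count: 11 + 66 + 47 + 36 + 50 = 210.
Total exposure: 1 + 7 + 6 + 3 + 6 = 23 days.
After the second batch: Gamma(206 + 210, 51 + 23) = Gamma(416, 74).
Posterior variance = α'/β'² = 416/5476 = 104/1369.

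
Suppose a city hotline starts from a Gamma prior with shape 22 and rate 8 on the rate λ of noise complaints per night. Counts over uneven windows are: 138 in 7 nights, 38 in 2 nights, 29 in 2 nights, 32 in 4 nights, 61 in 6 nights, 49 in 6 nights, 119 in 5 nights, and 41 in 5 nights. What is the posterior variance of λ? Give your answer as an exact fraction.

Total count: 138 + 38 + 29 + 32 + 61 + 49 + 119 + 41 = 507.
Total exposure: 7 + 2 + 2 + 4 + 6 + 6 + 5 + 5 = 37 nights.
Conjugate update: add total count to the shape and total exposure to the rate, giving Gamma(529, 45).
Posterior variance = α'/β'² = 529/2025.

529/2025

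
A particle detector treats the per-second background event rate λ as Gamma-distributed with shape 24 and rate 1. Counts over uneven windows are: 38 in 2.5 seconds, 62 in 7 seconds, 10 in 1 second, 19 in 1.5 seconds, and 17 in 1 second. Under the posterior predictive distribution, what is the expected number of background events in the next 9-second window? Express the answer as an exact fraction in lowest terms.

Total count: 38 + 62 + 10 + 19 + 17 = 146.
Total exposure: 2.5 + 7 + 1 + 1.5 + 1 = 13 seconds.
The Gamma prior is conjugate for the Poisson rate, so λ | data ~ Gamma(24+146, 1+13) = Gamma(170, 14).
Predictive mean over a 9-second window = T·E[λ|data] = 9·170/14 = 765/7.

765/7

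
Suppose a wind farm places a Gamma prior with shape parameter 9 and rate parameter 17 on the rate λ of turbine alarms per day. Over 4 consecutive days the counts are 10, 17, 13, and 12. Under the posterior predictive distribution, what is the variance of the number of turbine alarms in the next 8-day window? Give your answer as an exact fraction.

14152/441

Total count: 10 + 17 + 13 + 12 = 52.
Total exposure: 4 days.
The Gamma prior is conjugate for the Poisson rate, so λ | data ~ Gamma(9+52, 17+4) = Gamma(61, 21).
The posterior predictive for a window of length T is Negative Binomial with variance T·α'·(β'+T)/β'² = 8·61·29/441 = 14152/441.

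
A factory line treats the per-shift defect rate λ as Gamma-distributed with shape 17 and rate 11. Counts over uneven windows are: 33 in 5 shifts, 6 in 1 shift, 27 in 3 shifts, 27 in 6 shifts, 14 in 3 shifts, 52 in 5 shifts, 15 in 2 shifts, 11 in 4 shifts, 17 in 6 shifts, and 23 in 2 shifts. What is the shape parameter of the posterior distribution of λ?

Total count: 33 + 6 + 27 + 27 + 14 + 52 + 15 + 11 + 17 + 23 = 225.
Total exposure: 5 + 1 + 3 + 6 + 3 + 5 + 2 + 4 + 6 + 2 = 37 shifts.
Gamma(α, β) with Poisson data over total exposure Σt gives posterior Gamma(α+Σx, β+Σt) = Gamma(242, 48).

242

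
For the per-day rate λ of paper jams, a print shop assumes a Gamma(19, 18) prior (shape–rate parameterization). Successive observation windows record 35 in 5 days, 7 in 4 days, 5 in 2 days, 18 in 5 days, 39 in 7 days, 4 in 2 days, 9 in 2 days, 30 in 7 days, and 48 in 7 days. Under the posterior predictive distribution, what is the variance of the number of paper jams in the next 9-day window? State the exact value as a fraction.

130968/3481

Total count: 35 + 7 + 5 + 18 + 39 + 4 + 9 + 30 + 48 = 195.
Total exposure: 5 + 4 + 2 + 5 + 7 + 2 + 2 + 7 + 7 = 41 days.
Gamma(α, β) with Poisson data over total exposure Σt gives posterior Gamma(α+Σx, β+Σt) = Gamma(214, 59).
The posterior predictive for a window of length T is Negative Binomial with variance T·α'·(β'+T)/β'² = 9·214·68/3481 = 130968/3481.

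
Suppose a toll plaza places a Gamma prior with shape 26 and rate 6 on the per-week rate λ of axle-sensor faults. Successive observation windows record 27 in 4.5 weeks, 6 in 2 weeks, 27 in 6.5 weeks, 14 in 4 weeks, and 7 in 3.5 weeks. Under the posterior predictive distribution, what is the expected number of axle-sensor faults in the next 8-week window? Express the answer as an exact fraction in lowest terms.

Total count: 27 + 6 + 27 + 14 + 7 = 81.
Total exposure: 4.5 + 2 + 6.5 + 4 + 3.5 = 20.5 weeks.
Gamma(α, β) with Poisson data over total exposure Σt gives posterior Gamma(α+Σx, β+Σt) = Gamma(107, 53/2).
Predictive mean over an 8-week window = T·E[λ|data] = 8·107/(53/2) = 1712/53.

1712/53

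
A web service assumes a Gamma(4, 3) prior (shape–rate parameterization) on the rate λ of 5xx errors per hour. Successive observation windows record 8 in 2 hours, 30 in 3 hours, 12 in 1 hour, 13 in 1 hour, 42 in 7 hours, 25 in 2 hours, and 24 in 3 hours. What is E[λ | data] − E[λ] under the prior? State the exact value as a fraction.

193/33

Total count: 8 + 30 + 12 + 13 + 42 + 25 + 24 = 154.
Total exposure: 2 + 3 + 1 + 1 + 7 + 2 + 3 = 19 hours.
Conjugate update: add total count to the shape and total exposure to the rate, giving Gamma(158, 22).
Posterior mean = 158/22 = 79/11; prior mean = 4/3 = 4/3. Difference = 79/11 − 4/3 = 193/33.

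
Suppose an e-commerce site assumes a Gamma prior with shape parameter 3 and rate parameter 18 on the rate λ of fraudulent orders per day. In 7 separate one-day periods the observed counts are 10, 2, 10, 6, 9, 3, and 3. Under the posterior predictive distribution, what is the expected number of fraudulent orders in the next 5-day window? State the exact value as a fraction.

46/5

Total count: 10 + 2 + 10 + 6 + 9 + 3 + 3 = 43.
Total exposure: 7 days.
The Gamma prior is conjugate for the Poisson rate, so λ | data ~ Gamma(3+43, 18+7) = Gamma(46, 25).
Predictive mean over a 5-day window = T·E[λ|data] = 5·46/25 = 46/5.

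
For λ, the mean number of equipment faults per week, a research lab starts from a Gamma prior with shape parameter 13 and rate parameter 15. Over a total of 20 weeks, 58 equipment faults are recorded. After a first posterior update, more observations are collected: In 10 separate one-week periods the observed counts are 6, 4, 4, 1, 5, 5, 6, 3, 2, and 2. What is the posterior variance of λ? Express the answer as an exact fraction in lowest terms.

109/2025

Total count 58 over total exposure 20 weeks.
After the first batch: Gamma(13 + 58, 15 + 20) = Gamma(71, 35).
Total count: 6 + 4 + 4 + 1 + 5 + 5 + 6 + 3 + 2 + 2 = 38.
Total exposure: 10 weeks.
After the second batch: Gamma(71 + 38, 35 + 10) = Gamma(109, 45).
Posterior variance = α'/β'² = 109/2025.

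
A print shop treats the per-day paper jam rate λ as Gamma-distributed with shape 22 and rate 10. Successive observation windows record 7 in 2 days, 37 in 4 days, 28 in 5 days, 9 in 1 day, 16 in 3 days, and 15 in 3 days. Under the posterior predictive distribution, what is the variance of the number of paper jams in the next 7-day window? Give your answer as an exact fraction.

Total count: 7 + 37 + 28 + 9 + 16 + 15 = 112.
Total exposure: 2 + 4 + 5 + 1 + 3 + 3 = 18 days.
Conjugate update: add total count to the shape and total exposure to the rate, giving Gamma(134, 28).
The posterior predictive for a window of length T is Negative Binomial with variance T·α'·(β'+T)/β'² = 7·134·35/784 = 335/8.

335/8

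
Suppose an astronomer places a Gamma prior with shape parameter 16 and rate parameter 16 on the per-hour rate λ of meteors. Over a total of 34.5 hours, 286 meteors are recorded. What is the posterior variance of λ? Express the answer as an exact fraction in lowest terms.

1208/10201

Total count 286 over total exposure 34.5 hours.
Conjugate update: add total count to the shape and total exposure to the rate, giving Gamma(302, 101/2).
Posterior variance = α'/β'² = 302/(10201/4) = 1208/10201.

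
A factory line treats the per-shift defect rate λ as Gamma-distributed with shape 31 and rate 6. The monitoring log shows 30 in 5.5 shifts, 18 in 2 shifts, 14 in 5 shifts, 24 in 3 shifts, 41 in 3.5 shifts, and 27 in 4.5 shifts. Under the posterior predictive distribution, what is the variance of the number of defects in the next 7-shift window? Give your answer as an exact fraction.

189070/3481

Total count: 30 + 18 + 14 + 24 + 41 + 27 = 154.
Total exposure: 5.5 + 2 + 5 + 3 + 3.5 + 4.5 = 23.5 shifts.
The Gamma prior is conjugate for the Poisson rate, so λ | data ~ Gamma(31+154, 6+23.5) = Gamma(185, 59/2).
The posterior predictive for a window of length T is Negative Binomial with variance T·α'·(β'+T)/β'² = 7·185·(73/2)/(3481/4) = 189070/3481.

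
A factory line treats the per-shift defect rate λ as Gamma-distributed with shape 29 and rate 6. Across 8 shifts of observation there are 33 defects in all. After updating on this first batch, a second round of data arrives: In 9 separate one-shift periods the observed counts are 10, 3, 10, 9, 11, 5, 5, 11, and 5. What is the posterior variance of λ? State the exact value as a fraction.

Total count 33 over total exposure 8 shifts.
After the first batch: Gamma(29 + 33, 6 + 8) = Gamma(62, 14).
Total count: 10 + 3 + 10 + 9 + 11 + 5 + 5 + 11 + 5 = 69.
Total exposure: 9 shifts.
After the second batch: Gamma(62 + 69, 14 + 9) = Gamma(131, 23).
Posterior variance = α'/β'² = 131/529.

131/529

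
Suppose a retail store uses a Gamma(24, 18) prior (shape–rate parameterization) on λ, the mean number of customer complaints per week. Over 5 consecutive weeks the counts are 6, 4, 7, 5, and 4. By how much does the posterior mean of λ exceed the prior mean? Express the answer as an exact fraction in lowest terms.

Total count: 6 + 4 + 7 + 5 + 4 = 26.
Total exposure: 5 weeks.
Conjugate update: add total count to the shape and total exposure to the rate, giving Gamma(50, 23).
Posterior mean = 50/23 = 50/23; prior mean = 24/18 = 4/3. Difference = 50/23 − 4/3 = 58/69.

58/69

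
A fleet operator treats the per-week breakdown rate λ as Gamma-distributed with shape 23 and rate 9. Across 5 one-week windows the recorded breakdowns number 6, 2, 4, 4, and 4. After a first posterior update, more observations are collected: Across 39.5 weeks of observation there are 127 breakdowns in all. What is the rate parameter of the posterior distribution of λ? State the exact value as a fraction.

107/2

Total count: 6 + 2 + 4 + 4 + 4 = 20.
Total exposure: 5 weeks.
After the first batch: Gamma(23 + 20, 9 + 5) = Gamma(43, 14).
Total count 127 over total exposure 39.5 weeks.
After the second batch: Gamma(43 + 127, 14 + 39.5) = Gamma(170, 107/2).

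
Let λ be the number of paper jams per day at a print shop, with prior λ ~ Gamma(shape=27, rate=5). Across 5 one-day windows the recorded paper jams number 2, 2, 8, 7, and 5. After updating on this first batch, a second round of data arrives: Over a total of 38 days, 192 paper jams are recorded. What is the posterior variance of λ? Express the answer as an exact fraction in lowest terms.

Total count: 2 + 2 + 8 + 7 + 5 = 24.
Total exposure: 5 days.
After the first batch: Gamma(27 + 24, 5 + 5) = Gamma(51, 10).
Total count 192 over total exposure 38 days.
After the second batch: Gamma(51 + 192, 10 + 38) = Gamma(243, 48).
Posterior variance = α'/β'² = 243/2304 = 27/256.

27/256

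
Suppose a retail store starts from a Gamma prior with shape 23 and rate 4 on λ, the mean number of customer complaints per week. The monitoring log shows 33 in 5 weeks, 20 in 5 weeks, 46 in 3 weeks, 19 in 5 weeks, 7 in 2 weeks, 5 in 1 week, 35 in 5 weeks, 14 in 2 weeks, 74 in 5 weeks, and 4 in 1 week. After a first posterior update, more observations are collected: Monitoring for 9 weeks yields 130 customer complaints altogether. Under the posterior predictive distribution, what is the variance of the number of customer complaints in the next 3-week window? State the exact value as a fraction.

61500/2209

Total count: 33 + 20 + 46 + 19 + 7 + 5 + 35 + 14 + 74 + 4 = 257.
Total exposure: 5 + 5 + 3 + 5 + 2 + 1 + 5 + 2 + 5 + 1 = 34 weeks.
After the first batch: Gamma(23 + 257, 4 + 34) = Gamma(280, 38).
Total count 130 over total exposure 9 weeks.
After the second batch: Gamma(280 + 130, 38 + 9) = Gamma(410, 47).
The posterior predictive for a window of length T is Negative Binomial with variance T·α'·(β'+T)/β'² = 3·410·50/2209 = 61500/2209.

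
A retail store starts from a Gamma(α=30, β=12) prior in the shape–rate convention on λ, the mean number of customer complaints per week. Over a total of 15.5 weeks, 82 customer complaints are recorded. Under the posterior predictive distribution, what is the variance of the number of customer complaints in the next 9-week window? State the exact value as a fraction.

Total count 82 over total exposure 15.5 weeks.
The Gamma prior is conjugate for the Poisson rate, so λ | data ~ Gamma(30+82, 12+15.5) = Gamma(112, 55/2).
The posterior predictive for a window of length T is Negative Binomial with variance T·α'·(β'+T)/β'² = 9·112·(73/2)/(3025/4) = 147168/3025.

147168/3025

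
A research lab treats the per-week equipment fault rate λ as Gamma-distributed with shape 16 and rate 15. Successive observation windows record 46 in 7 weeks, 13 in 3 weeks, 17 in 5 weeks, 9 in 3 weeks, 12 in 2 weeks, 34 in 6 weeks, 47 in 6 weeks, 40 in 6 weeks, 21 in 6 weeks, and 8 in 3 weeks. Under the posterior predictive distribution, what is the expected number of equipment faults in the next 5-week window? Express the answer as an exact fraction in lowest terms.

1315/62

Total count: 46 + 13 + 17 + 9 + 12 + 34 + 47 + 40 + 21 + 8 = 247.
Total exposure: 7 + 3 + 5 + 3 + 2 + 6 + 6 + 6 + 6 + 3 = 47 weeks.
Gamma(α, β) with Poisson data over total exposure Σt gives posterior Gamma(α+Σx, β+Σt) = Gamma(263, 62).
Predictive mean over a 5-week window = T·E[λ|data] = 5·263/62 = 1315/62.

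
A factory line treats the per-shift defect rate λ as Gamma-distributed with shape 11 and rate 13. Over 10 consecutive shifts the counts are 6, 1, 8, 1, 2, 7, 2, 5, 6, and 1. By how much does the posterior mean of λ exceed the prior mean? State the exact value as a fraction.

397/299

Total count: 6 + 1 + 8 + 1 + 2 + 7 + 2 + 5 + 6 + 1 = 39.
Total exposure: 10 shifts.
Posterior: α' = 11 + 39 = 50, β' = 13 + 10 = 23.
Posterior mean = 50/23 = 50/23; prior mean = 11/13 = 11/13. Difference = 50/23 − 11/13 = 397/299.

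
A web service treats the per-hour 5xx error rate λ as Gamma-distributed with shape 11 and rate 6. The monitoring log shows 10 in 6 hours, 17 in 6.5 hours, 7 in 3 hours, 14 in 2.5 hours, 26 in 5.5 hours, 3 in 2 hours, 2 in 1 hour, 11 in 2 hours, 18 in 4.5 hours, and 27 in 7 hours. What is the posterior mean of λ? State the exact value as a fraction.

73/23

Total count: 10 + 17 + 7 + 14 + 26 + 3 + 2 + 11 + 18 + 27 = 135.
Total exposure: 6 + 6.5 + 3 + 2.5 + 5.5 + 2 + 1 + 2 + 4.5 + 7 = 40 hours.
By Gamma–Poisson conjugacy, the posterior is Gamma(α + Σx, β + Σt) = Gamma(11 + 135, 6 + 40) = Gamma(146, 46).
Posterior mean = α'/β' = 146/46 = 73/23.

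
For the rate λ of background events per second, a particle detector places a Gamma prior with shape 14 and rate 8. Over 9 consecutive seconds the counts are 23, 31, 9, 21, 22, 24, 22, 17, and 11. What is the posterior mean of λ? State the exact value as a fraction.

194/17

Total count: 23 + 31 + 9 + 21 + 22 + 24 + 22 + 17 + 11 = 180.
Total exposure: 9 seconds.
The Gamma prior is conjugate for the Poisson rate, so λ | data ~ Gamma(14+180, 8+9) = Gamma(194, 17).
Posterior mean = α'/β' = 194/17.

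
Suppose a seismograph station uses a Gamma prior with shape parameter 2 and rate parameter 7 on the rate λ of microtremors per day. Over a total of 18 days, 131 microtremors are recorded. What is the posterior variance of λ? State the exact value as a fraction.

133/625

Total count 131 over total exposure 18 days.
Gamma(α, β) with Poisson data over total exposure Σt gives posterior Gamma(α+Σx, β+Σt) = Gamma(133, 25).
Posterior variance = α'/β'² = 133/625.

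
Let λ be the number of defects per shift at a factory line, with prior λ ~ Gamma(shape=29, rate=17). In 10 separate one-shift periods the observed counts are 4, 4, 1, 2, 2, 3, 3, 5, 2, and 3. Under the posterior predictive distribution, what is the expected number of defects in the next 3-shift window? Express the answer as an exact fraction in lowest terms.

Total count: 4 + 4 + 1 + 2 + 2 + 3 + 3 + 5 + 2 + 3 = 29.
Total exposure: 10 shifts.
Posterior: α' = 29 + 29 = 58, β' = 17 + 10 = 27.
Predictive mean over a 3-shift window = T·E[λ|data] = 3·58/27 = 58/9.

58/9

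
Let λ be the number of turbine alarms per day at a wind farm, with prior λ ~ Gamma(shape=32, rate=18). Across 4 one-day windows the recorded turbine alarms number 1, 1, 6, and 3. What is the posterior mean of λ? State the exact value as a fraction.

Total count: 1 + 1 + 6 + 3 = 11.
Total exposure: 4 days.
The Gamma prior is conjugate for the Poisson rate, so λ | data ~ Gamma(32+11, 18+4) = Gamma(43, 22).
Posterior mean = α'/β' = 43/22.

43/22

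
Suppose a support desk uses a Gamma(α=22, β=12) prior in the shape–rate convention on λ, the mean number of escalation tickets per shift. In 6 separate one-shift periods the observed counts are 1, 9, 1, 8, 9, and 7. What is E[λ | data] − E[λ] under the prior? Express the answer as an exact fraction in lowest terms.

4/3

Total count: 1 + 9 + 1 + 8 + 9 + 7 = 35.
Total exposure: 6 shifts.
Gamma(α, β) with Poisson data over total exposure Σt gives posterior Gamma(α+Σx, β+Σt) = Gamma(57, 18).
Posterior mean = 57/18 = 19/6; prior mean = 22/12 = 11/6. Difference = 19/6 − 11/6 = 4/3.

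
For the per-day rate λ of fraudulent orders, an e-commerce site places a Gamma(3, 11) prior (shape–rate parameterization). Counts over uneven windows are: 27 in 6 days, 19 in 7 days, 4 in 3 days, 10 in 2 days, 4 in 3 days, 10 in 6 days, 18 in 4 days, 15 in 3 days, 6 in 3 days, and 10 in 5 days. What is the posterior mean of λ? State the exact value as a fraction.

126/53

Total count: 27 + 19 + 4 + 10 + 4 + 10 + 18 + 15 + 6 + 10 = 123.
Total exposure: 6 + 7 + 3 + 2 + 3 + 6 + 4 + 3 + 3 + 5 = 42 days.
The Gamma prior is conjugate for the Poisson rate, so λ | data ~ Gamma(3+123, 11+42) = Gamma(126, 53).
Posterior mean = α'/β' = 126/53.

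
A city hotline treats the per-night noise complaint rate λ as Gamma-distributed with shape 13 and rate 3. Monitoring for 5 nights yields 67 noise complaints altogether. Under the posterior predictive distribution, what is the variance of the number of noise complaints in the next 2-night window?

25

Total count 67 over total exposure 5 nights.
Conjugate update: add total count to the shape and total exposure to the rate, giving Gamma(80, 8).
The posterior predictive for a window of length T is Negative Binomial with variance T·α'·(β'+T)/β'² = 2·80·10/64 = 25.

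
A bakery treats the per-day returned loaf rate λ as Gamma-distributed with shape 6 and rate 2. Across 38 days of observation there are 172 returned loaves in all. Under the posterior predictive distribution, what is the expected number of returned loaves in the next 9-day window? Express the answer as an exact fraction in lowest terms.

Total count 172 over total exposure 38 days.
Conjugate update: add total count to the shape and total exposure to the rate, giving Gamma(178, 40).
Predictive mean over a 9-day window = T·E[λ|data] = 9·178/40 = 801/20.

801/20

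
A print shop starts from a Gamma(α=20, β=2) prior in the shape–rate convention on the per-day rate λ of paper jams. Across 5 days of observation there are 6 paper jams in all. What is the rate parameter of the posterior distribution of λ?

7

Total count 6 over total exposure 5 days.
Posterior: α' = 20 + 6 = 26, β' = 2 + 5 = 7.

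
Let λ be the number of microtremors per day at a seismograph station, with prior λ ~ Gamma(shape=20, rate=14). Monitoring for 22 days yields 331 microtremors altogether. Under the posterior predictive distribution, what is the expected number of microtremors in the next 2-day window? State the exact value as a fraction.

Total count 331 over total exposure 22 days.
Posterior: α' = 20 + 331 = 351, β' = 14 + 22 = 36.
Predictive mean over a 2-day window = T·E[λ|data] = 2·351/36 = 39/2.

39/2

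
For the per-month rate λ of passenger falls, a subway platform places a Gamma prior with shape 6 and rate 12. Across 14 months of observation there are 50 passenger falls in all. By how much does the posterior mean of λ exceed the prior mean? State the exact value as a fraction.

43/26

Total count 50 over total exposure 14 months.
Posterior: α' = 6 + 50 = 56, β' = 12 + 14 = 26.
Posterior mean = 56/26 = 28/13; prior mean = 6/12 = 1/2. Difference = 28/13 − 1/2 = 43/26.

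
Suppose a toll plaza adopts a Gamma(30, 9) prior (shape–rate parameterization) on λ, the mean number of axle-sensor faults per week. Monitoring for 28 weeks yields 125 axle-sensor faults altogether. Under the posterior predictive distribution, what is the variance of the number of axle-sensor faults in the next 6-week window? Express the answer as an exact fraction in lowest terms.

39990/1369

Total count 125 over total exposure 28 weeks.
Conjugate update: add total count to the shape and total exposure to the rate, giving Gamma(155, 37).
The posterior predictive for a window of length T is Negative Binomial with variance T·α'·(β'+T)/β'² = 6·155·43/1369 = 39990/1369.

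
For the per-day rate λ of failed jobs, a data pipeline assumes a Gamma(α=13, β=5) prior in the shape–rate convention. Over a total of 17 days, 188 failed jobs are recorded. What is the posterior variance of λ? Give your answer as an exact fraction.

Total count 188 over total exposure 17 days.
By Gamma–Poisson conjugacy, the posterior is Gamma(α + Σx, β + Σt) = Gamma(13 + 188, 5 + 17) = Gamma(201, 22).
Posterior variance = α'/β'² = 201/484.

201/484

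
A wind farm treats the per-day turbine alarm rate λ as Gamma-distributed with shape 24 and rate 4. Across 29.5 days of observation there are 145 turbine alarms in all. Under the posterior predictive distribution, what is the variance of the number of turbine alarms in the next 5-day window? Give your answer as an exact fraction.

130130/4489

Total count 145 over total exposure 29.5 days.
Conjugate update: add total count to the shape and total exposure to the rate, giving Gamma(169, 67/2).
The posterior predictive for a window of length T is Negative Binomial with variance T·α'·(β'+T)/β'² = 5·169·(77/2)/(4489/4) = 130130/4489.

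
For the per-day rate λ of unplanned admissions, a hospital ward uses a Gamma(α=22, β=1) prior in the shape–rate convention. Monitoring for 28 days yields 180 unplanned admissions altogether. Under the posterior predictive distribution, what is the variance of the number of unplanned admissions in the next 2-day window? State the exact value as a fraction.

12524/841

Total count 180 over total exposure 28 days.
Conjugate update: add total count to the shape and total exposure to the rate, giving Gamma(202, 29).
The posterior predictive for a window of length T is Negative Binomial with variance T·α'·(β'+T)/β'² = 2·202·31/841 = 12524/841.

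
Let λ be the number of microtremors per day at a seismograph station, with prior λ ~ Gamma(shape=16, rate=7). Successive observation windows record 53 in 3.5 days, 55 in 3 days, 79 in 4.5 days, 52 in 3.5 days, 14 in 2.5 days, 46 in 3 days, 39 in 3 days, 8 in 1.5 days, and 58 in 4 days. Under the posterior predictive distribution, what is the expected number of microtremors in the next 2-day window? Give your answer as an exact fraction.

1680/71

Total count: 53 + 55 + 79 + 52 + 14 + 46 + 39 + 8 + 58 = 404.
Total exposure: 3.5 + 3 + 4.5 + 3.5 + 2.5 + 3 + 3 + 1.5 + 4 = 28.5 days.
By Gamma–Poisson conjugacy, the posterior is Gamma(α + Σx, β + Σt) = Gamma(16 + 404, 7 + 28.5) = Gamma(420, 71/2).
Predictive mean over a 2-day window = T·E[λ|data] = 2·420/(71/2) = 1680/71.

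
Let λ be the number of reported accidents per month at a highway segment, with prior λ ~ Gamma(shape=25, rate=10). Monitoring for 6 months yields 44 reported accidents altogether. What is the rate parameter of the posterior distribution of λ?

16

Total count 44 over total exposure 6 months.
Posterior: α' = 25 + 44 = 69, β' = 10 + 6 = 16.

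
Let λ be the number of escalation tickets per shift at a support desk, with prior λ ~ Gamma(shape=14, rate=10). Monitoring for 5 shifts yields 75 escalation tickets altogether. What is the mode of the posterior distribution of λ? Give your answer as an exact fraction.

88/15

Total count 75 over total exposure 5 shifts.
Gamma(α, β) with Poisson data over total exposure Σt gives posterior Gamma(α+Σx, β+Σt) = Gamma(89, 15).
Posterior mode = (α'−1)/β' = 88/15.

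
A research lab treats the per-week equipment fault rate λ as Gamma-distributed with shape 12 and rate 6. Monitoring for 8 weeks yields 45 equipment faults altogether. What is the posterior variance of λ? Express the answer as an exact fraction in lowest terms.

Total count 45 over total exposure 8 weeks.
By Gamma–Poisson conjugacy, the posterior is Gamma(α + Σx, β + Σt) = Gamma(12 + 45, 6 + 8) = Gamma(57, 14).
Posterior variance = α'/β'² = 57/196.

57/196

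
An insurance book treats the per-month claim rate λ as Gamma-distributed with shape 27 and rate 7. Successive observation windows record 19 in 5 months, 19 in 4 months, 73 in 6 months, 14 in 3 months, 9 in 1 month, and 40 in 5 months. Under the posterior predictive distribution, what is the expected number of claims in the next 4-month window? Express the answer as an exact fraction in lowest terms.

804/31

Total count: 19 + 19 + 73 + 14 + 9 + 40 = 174.
Total exposure: 5 + 4 + 6 + 3 + 1 + 5 = 24 months.
Gamma(α, β) with Poisson data over total exposure Σt gives posterior Gamma(α+Σx, β+Σt) = Gamma(201, 31).
Predictive mean over a 4-month window = T·E[λ|data] = 4·201/31 = 804/31.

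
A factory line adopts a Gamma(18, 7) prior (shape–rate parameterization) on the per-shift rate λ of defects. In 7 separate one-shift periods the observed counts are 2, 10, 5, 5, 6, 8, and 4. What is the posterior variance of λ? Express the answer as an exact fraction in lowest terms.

29/98

Total count: 2 + 10 + 5 + 5 + 6 + 8 + 4 = 40.
Total exposure: 7 shifts.
By Gamma–Poisson conjugacy, the posterior is Gamma(α + Σx, β + Σt) = Gamma(18 + 40, 7 + 7) = Gamma(58, 14).
Posterior variance = α'/β'² = 58/196 = 29/98.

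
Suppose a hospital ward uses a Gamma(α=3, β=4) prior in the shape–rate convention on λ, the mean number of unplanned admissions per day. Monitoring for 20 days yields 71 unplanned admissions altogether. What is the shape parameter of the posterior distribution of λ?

Total count 71 over total exposure 20 days.
The Gamma prior is conjugate for the Poisson rate, so λ | data ~ Gamma(3+71, 4+20) = Gamma(74, 24).

74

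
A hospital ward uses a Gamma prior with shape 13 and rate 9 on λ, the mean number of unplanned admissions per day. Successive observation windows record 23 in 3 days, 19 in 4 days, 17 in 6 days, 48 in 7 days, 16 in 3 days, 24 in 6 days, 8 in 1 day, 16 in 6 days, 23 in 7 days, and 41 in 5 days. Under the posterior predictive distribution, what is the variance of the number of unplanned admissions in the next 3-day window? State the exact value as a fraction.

4960/361

Total count: 23 + 19 + 17 + 48 + 16 + 24 + 8 + 16 + 23 + 41 = 235.
Total exposure: 3 + 4 + 6 + 7 + 3 + 6 + 1 + 6 + 7 + 5 = 48 days.
Conjugate update: add total count to the shape and total exposure to the rate, giving Gamma(248, 57).
The posterior predictive for a window of length T is Negative Binomial with variance T·α'·(β'+T)/β'² = 3·248·60/3249 = 4960/361.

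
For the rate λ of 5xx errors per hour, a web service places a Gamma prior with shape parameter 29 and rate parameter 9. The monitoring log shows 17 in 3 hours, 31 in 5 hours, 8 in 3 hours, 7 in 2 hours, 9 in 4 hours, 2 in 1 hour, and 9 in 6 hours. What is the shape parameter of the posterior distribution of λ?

Total count: 17 + 31 + 8 + 7 + 9 + 2 + 9 = 83.
Total exposure: 3 + 5 + 3 + 2 + 4 + 1 + 6 = 24 hours.
Posterior: α' = 29 + 83 = 112, β' = 9 + 24 = 33.

112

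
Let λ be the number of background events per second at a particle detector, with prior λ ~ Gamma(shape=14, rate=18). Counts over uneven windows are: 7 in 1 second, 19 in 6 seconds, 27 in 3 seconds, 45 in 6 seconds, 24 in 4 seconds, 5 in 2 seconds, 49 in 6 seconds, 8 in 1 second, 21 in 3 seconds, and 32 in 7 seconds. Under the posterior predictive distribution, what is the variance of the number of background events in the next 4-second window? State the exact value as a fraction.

Total count: 7 + 19 + 27 + 45 + 24 + 5 + 49 + 8 + 21 + 32 = 237.
Total exposure: 1 + 6 + 3 + 6 + 4 + 2 + 6 + 1 + 3 + 7 = 39 seconds.
By Gamma–Poisson conjugacy, the posterior is Gamma(α + Σx, β + Σt) = Gamma(14 + 237, 18 + 39) = Gamma(251, 57).
The posterior predictive for a window of length T is Negative Binomial with variance T·α'·(β'+T)/β'² = 4·251·61/3249 = 61244/3249.

61244/3249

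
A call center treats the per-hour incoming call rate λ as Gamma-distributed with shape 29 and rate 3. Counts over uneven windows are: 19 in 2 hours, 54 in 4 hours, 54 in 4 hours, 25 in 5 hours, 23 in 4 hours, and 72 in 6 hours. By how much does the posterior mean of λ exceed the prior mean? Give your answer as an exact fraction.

Total count: 19 + 54 + 54 + 25 + 23 + 72 = 247.
Total exposure: 2 + 4 + 4 + 5 + 4 + 6 = 25 hours.
Posterior: α' = 29 + 247 = 276, β' = 3 + 25 = 28.
Posterior mean = 276/28 = 69/7; prior mean = 29/3 = 29/3. Difference = 69/7 − 29/3 = 4/21.

4/21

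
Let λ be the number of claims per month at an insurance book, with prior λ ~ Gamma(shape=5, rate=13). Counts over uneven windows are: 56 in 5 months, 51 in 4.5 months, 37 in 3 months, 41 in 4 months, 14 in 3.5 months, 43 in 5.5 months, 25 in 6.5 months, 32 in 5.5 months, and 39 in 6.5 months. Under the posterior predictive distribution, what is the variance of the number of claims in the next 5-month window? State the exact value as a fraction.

106330/3249

Total count: 56 + 51 + 37 + 41 + 14 + 43 + 25 + 32 + 39 = 338.
Total exposure: 5 + 4.5 + 3 + 4 + 3.5 + 5.5 + 6.5 + 5.5 + 6.5 = 44 months.
Conjugate update: add total count to the shape and total exposure to the rate, giving Gamma(343, 57).
The posterior predictive for a window of length T is Negative Binomial with variance T·α'·(β'+T)/β'² = 5·343·62/3249 = 106330/3249.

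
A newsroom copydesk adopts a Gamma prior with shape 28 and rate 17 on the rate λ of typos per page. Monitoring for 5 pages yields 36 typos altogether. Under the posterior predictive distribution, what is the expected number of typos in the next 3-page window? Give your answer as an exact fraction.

96/11

Total count 36 over total exposure 5 pages.
Posterior: α' = 28 + 36 = 64, β' = 17 + 5 = 22.
Predictive mean over a 3-page window = T·E[λ|data] = 3·64/22 = 96/11.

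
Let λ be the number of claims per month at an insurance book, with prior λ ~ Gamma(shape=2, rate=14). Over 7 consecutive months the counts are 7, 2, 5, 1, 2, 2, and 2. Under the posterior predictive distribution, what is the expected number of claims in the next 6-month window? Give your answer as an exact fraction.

Total count: 7 + 2 + 5 + 1 + 2 + 2 + 2 = 21.
Total exposure: 7 months.
By Gamma–Poisson conjugacy, the posterior is Gamma(α + Σx, β + Σt) = Gamma(2 + 21, 14 + 7) = Gamma(23, 21).
Predictive mean over a 6-month window = T·E[λ|data] = 6·23/21 = 46/7.

46/7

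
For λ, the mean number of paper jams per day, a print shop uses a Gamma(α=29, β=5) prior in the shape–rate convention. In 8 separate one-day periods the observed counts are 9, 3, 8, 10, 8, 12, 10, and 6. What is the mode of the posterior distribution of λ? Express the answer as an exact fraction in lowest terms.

94/13

Total count: 9 + 3 + 8 + 10 + 8 + 12 + 10 + 6 = 66.
Total exposure: 8 days.
Gamma(α, β) with Poisson data over total exposure Σt gives posterior Gamma(α+Σx, β+Σt) = Gamma(95, 13).
Posterior mode = (α'−1)/β' = 94/13.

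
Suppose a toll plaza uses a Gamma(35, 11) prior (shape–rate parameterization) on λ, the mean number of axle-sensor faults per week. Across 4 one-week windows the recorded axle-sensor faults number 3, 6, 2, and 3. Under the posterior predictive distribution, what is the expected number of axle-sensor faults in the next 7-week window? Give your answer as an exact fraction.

Total count: 3 + 6 + 2 + 3 = 14.
Total exposure: 4 weeks.
Conjugate update: add total count to the shape and total exposure to the rate, giving Gamma(49, 15).
Predictive mean over a 7-week window = T·E[λ|data] = 7·49/15 = 343/15.

343/15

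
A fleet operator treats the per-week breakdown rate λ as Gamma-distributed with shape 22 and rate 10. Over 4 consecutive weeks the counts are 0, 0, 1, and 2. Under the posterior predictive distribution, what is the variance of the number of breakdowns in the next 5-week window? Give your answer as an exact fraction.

2375/196

Total count: 0 + 0 + 1 + 2 = 3.
Total exposure: 4 weeks.
Conjugate update: add total count to the shape and total exposure to the rate, giving Gamma(25, 14).
The posterior predictive for a window of length T is Negative Binomial with variance T·α'·(β'+T)/β'² = 5·25·19/196 = 2375/196.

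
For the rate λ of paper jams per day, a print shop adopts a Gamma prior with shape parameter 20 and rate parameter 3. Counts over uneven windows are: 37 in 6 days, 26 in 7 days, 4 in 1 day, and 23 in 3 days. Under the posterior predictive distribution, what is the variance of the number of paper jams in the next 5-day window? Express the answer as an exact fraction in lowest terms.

275/8

Total count: 37 + 26 + 4 + 23 = 90.
Total exposure: 6 + 7 + 1 + 3 = 17 days.
Gamma(α, β) with Poisson data over total exposure Σt gives posterior Gamma(α+Σx, β+Σt) = Gamma(110, 20).
The posterior predictive for a window of length T is Negative Binomial with variance T·α'·(β'+T)/β'² = 5·110·25/400 = 275/8.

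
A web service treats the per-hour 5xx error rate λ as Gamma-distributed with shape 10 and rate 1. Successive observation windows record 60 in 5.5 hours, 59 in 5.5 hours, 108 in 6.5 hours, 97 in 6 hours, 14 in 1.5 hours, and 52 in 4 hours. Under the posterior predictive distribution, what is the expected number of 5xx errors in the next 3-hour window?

40

Total count: 60 + 59 + 108 + 97 + 14 + 52 = 390.
Total exposure: 5.5 + 5.5 + 6.5 + 6 + 1.5 + 4 = 29 hours.
Gamma(α, β) with Poisson data over total exposure Σt gives posterior Gamma(α+Σx, β+Σt) = Gamma(400, 30).
Predictive mean over a 3-hour window = T·E[λ|data] = 3·400/30 = 40.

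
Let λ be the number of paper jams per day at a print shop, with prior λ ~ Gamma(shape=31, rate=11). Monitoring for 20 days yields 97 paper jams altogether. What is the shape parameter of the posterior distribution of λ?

128

Total count 97 over total exposure 20 days.
The Gamma prior is conjugate for the Poisson rate, so λ | data ~ Gamma(31+97, 11+20) = Gamma(128, 31).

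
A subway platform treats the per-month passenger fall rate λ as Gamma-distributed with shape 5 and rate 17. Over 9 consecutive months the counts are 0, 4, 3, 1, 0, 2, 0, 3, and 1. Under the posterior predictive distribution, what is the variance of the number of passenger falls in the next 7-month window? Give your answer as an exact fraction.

4389/676

Total count: 0 + 4 + 3 + 1 + 0 + 2 + 0 + 3 + 1 = 14.
Total exposure: 9 months.
Posterior: α' = 5 + 14 = 19, β' = 17 + 9 = 26.
The posterior predictive for a window of length T is Negative Binomial with variance T·α'·(β'+T)/β'² = 7·19·33/676 = 4389/676.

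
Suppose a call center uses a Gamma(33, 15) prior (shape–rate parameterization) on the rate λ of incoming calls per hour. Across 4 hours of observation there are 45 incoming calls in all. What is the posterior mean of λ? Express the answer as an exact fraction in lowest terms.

78/19

Total count 45 over total exposure 4 hours.
The Gamma prior is conjugate for the Poisson rate, so λ | data ~ Gamma(33+45, 15+4) = Gamma(78, 19).
Posterior mean = α'/β' = 78/19.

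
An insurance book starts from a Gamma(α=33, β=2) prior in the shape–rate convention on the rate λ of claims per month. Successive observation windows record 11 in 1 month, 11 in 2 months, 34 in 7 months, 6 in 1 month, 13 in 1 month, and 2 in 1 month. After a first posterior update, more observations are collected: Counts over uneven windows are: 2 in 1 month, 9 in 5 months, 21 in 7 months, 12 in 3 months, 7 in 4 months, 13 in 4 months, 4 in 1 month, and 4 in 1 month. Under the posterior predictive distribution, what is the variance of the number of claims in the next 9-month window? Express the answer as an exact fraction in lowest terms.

Total count: 11 + 11 + 34 + 6 + 13 + 2 = 77.
Total exposure: 1 + 2 + 7 + 1 + 1 + 1 = 13 months.
After the first batch: Gamma(33 + 77, 2 + 13) = Gamma(110, 15).
Total count: 2 + 9 + 21 + 12 + 7 + 13 + 4 + 4 = 72.
Total exposure: 1 + 5 + 7 + 3 + 4 + 4 + 1 + 1 = 26 months.
After the second batch: Gamma(110 + 72, 15 + 26) = Gamma(182, 41).
The posterior predictive for a window of length T is Negative Binomial with variance T·α'·(β'+T)/β'² = 9·182·50/1681 = 81900/1681.

81900/1681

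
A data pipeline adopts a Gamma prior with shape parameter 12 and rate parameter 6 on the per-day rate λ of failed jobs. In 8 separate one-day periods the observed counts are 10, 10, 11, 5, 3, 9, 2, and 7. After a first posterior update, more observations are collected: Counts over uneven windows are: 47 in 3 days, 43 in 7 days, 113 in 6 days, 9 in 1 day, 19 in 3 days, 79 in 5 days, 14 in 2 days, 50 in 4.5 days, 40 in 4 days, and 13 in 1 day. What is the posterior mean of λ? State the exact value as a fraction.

Total count: 10 + 10 + 11 + 5 + 3 + 9 + 2 + 7 = 57.
Total exposure: 8 days.
After the first batch: Gamma(12 + 57, 6 + 8) = Gamma(69, 14).
Total count: 47 + 43 + 113 + 9 + 19 + 79 + 14 + 50 + 40 + 13 = 427.
Total exposure: 3 + 7 + 6 + 1 + 3 + 5 + 2 + 4.5 + 4 + 1 = 36.5 days.
After the second batch: Gamma(69 + 427, 14 + 36.5) = Gamma(496, 101/2).
Posterior mean = α'/β' = 496/(101/2) = 992/101.

992/101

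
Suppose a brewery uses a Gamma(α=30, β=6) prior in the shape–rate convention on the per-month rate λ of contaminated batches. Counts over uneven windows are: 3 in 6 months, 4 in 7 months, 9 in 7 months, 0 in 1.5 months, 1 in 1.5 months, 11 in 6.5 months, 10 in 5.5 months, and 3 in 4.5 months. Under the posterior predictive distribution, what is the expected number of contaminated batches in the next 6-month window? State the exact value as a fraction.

852/91

Total count: 3 + 4 + 9 + 0 + 1 + 11 + 10 + 3 = 41.
Total exposure: 6 + 7 + 7 + 1.5 + 1.5 + 6.5 + 5.5 + 4.5 = 39.5 months.
Conjugate update: add total count to the shape and total exposure to the rate, giving Gamma(71, 91/2).
Predictive mean over a 6-month window = T·E[λ|data] = 6·71/(91/2) = 852/91.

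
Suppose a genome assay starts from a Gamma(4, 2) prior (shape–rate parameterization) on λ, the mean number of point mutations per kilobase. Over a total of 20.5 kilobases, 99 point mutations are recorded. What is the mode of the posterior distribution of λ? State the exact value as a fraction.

68/15

Total count 99 over total exposure 20.5 kilobases.
The Gamma prior is conjugate for the Poisson rate, so λ | data ~ Gamma(4+99, 2+20.5) = Gamma(103, 45/2).
Posterior mode = (α'−1)/β' = 102/(45/2) = 68/15.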